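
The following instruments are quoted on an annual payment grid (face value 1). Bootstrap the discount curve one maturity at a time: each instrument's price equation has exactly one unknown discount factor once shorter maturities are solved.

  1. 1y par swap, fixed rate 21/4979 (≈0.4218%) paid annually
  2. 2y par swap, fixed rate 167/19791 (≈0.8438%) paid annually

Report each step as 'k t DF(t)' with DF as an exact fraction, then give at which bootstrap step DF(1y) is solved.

step 1 [1y] swap r/1=21/4979: DF=(1 − 21/4979·(0))/(1+21/4979) = 4979/5000 ≈ 0.995800
step 2 [2y] swap r/1=167/19791: DF=(1 − 167/19791·(0.995800))/(1+167/19791) = 9833/10000 ≈ 0.983300

1 1 4979/5000
2 2 9833/10000
DF(1y) is solved at step 1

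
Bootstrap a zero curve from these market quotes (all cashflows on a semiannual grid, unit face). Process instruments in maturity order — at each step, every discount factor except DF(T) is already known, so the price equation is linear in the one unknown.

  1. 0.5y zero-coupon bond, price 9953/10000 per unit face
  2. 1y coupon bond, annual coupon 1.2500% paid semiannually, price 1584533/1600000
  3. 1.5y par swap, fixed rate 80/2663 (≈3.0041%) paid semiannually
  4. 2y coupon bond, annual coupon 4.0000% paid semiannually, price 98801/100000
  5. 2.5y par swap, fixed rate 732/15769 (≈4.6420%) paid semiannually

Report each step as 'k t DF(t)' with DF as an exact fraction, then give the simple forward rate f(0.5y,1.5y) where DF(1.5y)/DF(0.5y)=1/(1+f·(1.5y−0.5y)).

1 1/2 9953/10000
2 1 489/500
3 3/2 239/250
4 2 1139/1250
5 5/2 4451/5000
f(0.5y,1.5y) = ((9953/10000)/(239/250) − 1)/(1) = 393/9560 ≈ 4.1109%

step 1 [0.5y] zero: DF = P = 9953/10000 ≈ 0.995300
step 2 [1y] bond c/2=1/160: DF=(1584533/1600000 − 1/160·(0.995300))/(1+1/160) = 489/500 ≈ 0.978000
step 3 [1.5y] swap r/2=40/2663: DF=(1 − 40/2663·(0.995300+0.978000))/(1+40/2663) = 239/250 ≈ 0.956000
step 4 [2y] bond c/2=1/50: DF=(98801/100000 − 1/50·(0.995300+0.978000+0.956000))/(1+1/50) = 1139/1250 ≈ 0.911200
step 5 [2.5y] swap r/2=366/15769: DF=(1 − 366/15769·(0.995300+0.978000+0.956000+0.911200))/(1+366/15769) = 4451/5000 ≈ 0.890200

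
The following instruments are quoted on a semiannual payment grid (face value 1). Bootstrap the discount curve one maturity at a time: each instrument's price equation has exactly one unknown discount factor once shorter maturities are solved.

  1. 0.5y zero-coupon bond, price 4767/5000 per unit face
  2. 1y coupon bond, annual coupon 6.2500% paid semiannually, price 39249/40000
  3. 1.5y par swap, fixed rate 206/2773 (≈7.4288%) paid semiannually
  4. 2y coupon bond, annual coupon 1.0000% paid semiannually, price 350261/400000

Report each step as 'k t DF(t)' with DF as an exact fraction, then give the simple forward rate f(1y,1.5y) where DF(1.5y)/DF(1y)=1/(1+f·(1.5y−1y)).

1 1/2 4767/5000
2 1 4613/5000
3 3/2 897/1000
4 2 343/400
f(1y,1.5y) = ((4613/5000)/(897/1000) − 1)/(1/2) = 256/4485 ≈ 5.7079%

step 1 [0.5y] zero: DF = P = 4767/5000 ≈ 0.953400
step 2 [1y] bond c/2=1/32: DF=(39249/40000 − 1/32·(0.953400))/(1+1/32) = 4613/5000 ≈ 0.922600
step 3 [1.5y] swap r/2=103/2773: DF=(1 − 103/2773·(0.953400+0.922600))/(1+103/2773) = 897/1000 ≈ 0.897000
step 4 [2y] bond c/2=1/200: DF=(350261/400000 − 1/200·(0.953400+0.922600+0.897000))/(1+1/200) = 343/400 ≈ 0.857500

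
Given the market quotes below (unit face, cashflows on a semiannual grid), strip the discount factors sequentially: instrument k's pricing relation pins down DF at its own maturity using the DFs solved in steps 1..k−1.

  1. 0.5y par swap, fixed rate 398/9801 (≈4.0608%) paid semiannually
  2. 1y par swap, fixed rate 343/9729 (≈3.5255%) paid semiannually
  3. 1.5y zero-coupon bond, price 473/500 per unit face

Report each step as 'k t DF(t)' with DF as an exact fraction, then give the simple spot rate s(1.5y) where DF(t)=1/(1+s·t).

1 1/2 9801/10000
2 1 9657/10000
3 3/2 473/500
s(1.5y) = (1/(473/500) − 1)/(3/2) = 18/473 ≈ 3.8055%

step 1 [0.5y] swap r/2=199/9801: DF=(1 − 199/9801·(0))/(1+199/9801) = 9801/10000 ≈ 0.980100
step 2 [1y] swap r/2=343/19458: DF=(1 − 343/19458·(0.980100))/(1+343/19458) = 9657/10000 ≈ 0.965700
step 3 [1.5y] zero: DF = P = 473/500 ≈ 0.946000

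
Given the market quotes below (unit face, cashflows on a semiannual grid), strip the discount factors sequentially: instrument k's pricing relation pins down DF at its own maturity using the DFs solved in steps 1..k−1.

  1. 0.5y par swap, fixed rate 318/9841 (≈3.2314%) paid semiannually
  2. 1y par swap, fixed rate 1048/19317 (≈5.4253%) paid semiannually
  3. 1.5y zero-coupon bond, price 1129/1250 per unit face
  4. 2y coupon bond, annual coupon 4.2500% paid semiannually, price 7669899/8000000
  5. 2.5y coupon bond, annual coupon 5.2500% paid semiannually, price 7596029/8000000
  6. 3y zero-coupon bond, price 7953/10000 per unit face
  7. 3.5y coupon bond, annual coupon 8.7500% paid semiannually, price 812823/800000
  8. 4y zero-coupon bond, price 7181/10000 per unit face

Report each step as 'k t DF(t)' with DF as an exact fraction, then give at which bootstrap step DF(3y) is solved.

1 1/2 9841/10000
2 1 2369/2500
3 3/2 1129/1250
4 2 4399/5000
5 5/2 4151/5000
6 3 7953/10000
7 7/2 937/1250
8 4 7181/10000
DF(3y) is solved at step 6

step 1 [0.5y] swap r/2=159/9841: DF=(1 − 159/9841·(0))/(1+159/9841) = 9841/10000 ≈ 0.984100
step 2 [1y] swap r/2=524/19317: DF=(1 − 524/19317·(0.984100))/(1+524/19317) = 2369/2500 ≈ 0.947600
step 3 [1.5y] zero: DF = P = 1129/1250 ≈ 0.903200
step 4 [2y] bond c/2=17/800: DF=(7669899/8000000 − 17/800·(0.984100+0.947600+0.903200))/(1+17/800) = 4399/5000 ≈ 0.879800
step 5 [2.5y] bond c/2=21/800: DF=(7596029/8000000 − 21/800·(0.984100+0.947600+0.903200+0.879800))/(1+21/800) = 4151/5000 ≈ 0.830200
step 6 [3y] zero: DF = P = 7953/10000 ≈ 0.795300
step 7 [3.5y] bond c/2=7/160: DF=(812823/800000 − 7/160·(0.984100+0.947600+0.903200+0.879800+0.830200+0.795300))/(1+7/160) = 937/1250 ≈ 0.749600
step 8 [4y] zero: DF = P = 7181/10000 ≈ 0.718100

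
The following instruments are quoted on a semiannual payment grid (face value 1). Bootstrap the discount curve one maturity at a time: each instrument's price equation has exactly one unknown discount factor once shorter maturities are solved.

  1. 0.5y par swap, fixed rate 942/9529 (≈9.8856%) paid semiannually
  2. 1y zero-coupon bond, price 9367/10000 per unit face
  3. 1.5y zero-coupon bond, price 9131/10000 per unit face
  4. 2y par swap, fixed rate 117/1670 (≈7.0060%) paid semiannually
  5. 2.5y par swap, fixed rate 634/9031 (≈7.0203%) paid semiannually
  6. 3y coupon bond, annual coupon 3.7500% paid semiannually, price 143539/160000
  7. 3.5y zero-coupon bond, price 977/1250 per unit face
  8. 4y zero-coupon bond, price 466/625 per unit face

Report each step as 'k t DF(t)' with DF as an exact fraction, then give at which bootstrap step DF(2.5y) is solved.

1 1/2 9529/10000
2 1 9367/10000
3 3/2 9131/10000
4 2 8713/10000
5 5/2 1683/2000
6 3 319/400
7 7/2 977/1250
8 4 466/625
DF(2.5y) is solved at step 5

step 1 [0.5y] swap r/2=471/9529: DF=(1 − 471/9529·(0))/(1+471/9529) = 9529/10000 ≈ 0.952900
step 2 [1y] zero: DF = P = 9367/10000 ≈ 0.936700
step 3 [1.5y] zero: DF = P = 9131/10000 ≈ 0.913100
step 4 [2y] swap r/2=117/3340: DF=(1 − 117/3340·(0.952900+0.936700+0.913100))/(1+117/3340) = 8713/10000 ≈ 0.871300
step 5 [2.5y] swap r/2=317/9031: DF=(1 − 317/9031·(0.952900+0.936700+0.913100+0.871300))/(1+317/9031) = 1683/2000 ≈ 0.841500
step 6 [3y] bond c/2=3/160: DF=(143539/160000 − 3/160·(0.952900+0.936700+0.913100+0.871300+0.841500))/(1+3/160) = 319/400 ≈ 0.797500
step 7 [3.5y] zero: DF = P = 977/1250 ≈ 0.781600
step 8 [4y] zero: DF = P = 466/625 ≈ 0.745600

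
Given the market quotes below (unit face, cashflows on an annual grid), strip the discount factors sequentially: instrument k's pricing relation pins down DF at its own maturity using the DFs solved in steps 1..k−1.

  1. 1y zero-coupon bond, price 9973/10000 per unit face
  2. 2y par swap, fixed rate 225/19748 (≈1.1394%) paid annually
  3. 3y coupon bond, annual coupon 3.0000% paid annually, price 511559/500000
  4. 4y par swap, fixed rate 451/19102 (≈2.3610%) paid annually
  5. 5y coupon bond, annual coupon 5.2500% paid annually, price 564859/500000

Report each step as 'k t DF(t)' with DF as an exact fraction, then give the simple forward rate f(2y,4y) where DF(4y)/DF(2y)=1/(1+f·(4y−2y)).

1 1 9973/10000
2 2 391/400
3 3 4679/5000
4 4 4549/5000
5 5 2207/2500
f(2y,4y) = ((391/400)/(4549/5000) − 1)/(2) = 677/18196 ≈ 3.7206%

step 1 [1y] zero: DF = P = 9973/10000 ≈ 0.997300
step 2 [2y] swap r/1=225/19748: DF=(1 − 225/19748·(0.997300))/(1+225/19748) = 391/400 ≈ 0.977500
step 3 [3y] bond c/1=3/100: DF=(511559/500000 − 3/100·(0.997300+0.977500))/(1+3/100) = 4679/5000 ≈ 0.935800
step 4 [4y] swap r/1=451/19102: DF=(1 − 451/19102·(0.997300+0.977500+0.935800))/(1+451/19102) = 4549/5000 ≈ 0.909800
step 5 [5y] bond c/1=21/400: DF=(564859/500000 − 21/400·(0.997300+0.977500+0.935800+0.909800))/(1+21/400) = 2207/2500 ≈ 0.882800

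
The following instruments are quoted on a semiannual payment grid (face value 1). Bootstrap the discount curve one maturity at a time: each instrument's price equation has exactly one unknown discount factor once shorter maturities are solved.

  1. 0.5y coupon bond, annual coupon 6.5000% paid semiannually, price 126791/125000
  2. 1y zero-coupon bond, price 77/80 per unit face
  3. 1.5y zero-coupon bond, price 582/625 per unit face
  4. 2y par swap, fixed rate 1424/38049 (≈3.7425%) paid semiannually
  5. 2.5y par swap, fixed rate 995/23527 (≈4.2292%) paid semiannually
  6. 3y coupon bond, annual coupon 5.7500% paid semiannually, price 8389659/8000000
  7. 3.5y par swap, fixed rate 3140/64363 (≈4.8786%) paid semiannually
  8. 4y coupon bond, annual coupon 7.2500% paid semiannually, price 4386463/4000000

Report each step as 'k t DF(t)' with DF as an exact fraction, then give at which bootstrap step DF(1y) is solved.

step 1 [0.5y] bond c/2=13/400: DF=(126791/125000 − 13/400·(0))/(1+13/400) = 614/625 ≈ 0.982400
step 2 [1y] zero: DF = P = 77/80 ≈ 0.962500
step 3 [1.5y] zero: DF = P = 582/625 ≈ 0.931200
step 4 [2y] swap r/2=712/38049: DF=(1 − 712/38049·(0.982400+0.962500+0.931200))/(1+712/38049) = 1161/1250 ≈ 0.928800
step 5 [2.5y] swap r/2=995/47054: DF=(1 − 995/47054·(0.982400+0.962500+0.931200+0.928800))/(1+995/47054) = 1801/2000 ≈ 0.900500
step 6 [3y] bond c/2=23/800: DF=(8389659/8000000 − 23/800·(0.982400+0.962500+0.931200+0.928800+0.900500))/(1+23/800) = 8879/10000 ≈ 0.887900
step 7 [3.5y] swap r/2=1570/64363: DF=(1 − 1570/64363·(0.982400+0.962500+0.931200+0.928800+0.900500+0.887900))/(1+1570/64363) = 843/1000 ≈ 0.843000
step 8 [4y] bond c/2=29/800: DF=(4386463/4000000 − 29/800·(0.982400+0.962500+0.931200+0.928800+0.900500+0.887900+0.843000))/(1+29/800) = 8331/10000 ≈ 0.833100

1 1/2 614/625
2 1 77/80
3 3/2 582/625
4 2 1161/1250
5 5/2 1801/2000
6 3 8879/10000
7 7/2 843/1000
8 4 8331/10000
DF(1y) is solved at step 2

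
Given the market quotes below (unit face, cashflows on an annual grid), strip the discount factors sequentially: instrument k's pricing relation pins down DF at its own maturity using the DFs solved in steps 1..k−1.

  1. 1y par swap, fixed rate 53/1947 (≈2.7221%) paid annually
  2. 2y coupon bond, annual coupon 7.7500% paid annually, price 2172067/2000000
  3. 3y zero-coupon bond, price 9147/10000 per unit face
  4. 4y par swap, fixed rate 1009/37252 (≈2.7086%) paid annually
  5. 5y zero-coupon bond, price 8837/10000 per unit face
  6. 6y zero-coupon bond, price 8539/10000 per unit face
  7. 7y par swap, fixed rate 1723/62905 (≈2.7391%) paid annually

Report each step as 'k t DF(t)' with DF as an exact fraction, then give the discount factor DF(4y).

1 1 1947/2000
2 2 9379/10000
3 3 9147/10000
4 4 8991/10000
5 5 8837/10000
6 6 8539/10000
7 7 8277/10000
DF(4y) = 8991/10000 ≈ 0.899100

step 1 [1y] swap r/1=53/1947: DF=(1 − 53/1947·(0))/(1+53/1947) = 1947/2000 ≈ 0.973500
step 2 [2y] bond c/1=31/400: DF=(2172067/2000000 − 31/400·(0.973500))/(1+31/400) = 9379/10000 ≈ 0.937900
step 3 [3y] zero: DF = P = 9147/10000 ≈ 0.914700
step 4 [4y] swap r/1=1009/37252: DF=(1 − 1009/37252·(0.973500+0.937900+0.914700))/(1+1009/37252) = 8991/10000 ≈ 0.899100
step 5 [5y] zero: DF = P = 8837/10000 ≈ 0.883700
step 6 [6y] zero: DF = P = 8539/10000 ≈ 0.853900
step 7 [7y] swap r/1=1723/62905: DF=(1 − 1723/62905·(0.973500+0.937900+0.914700+0.899100+0.883700+0.853900))/(1+1723/62905) = 8277/10000 ≈ 0.827700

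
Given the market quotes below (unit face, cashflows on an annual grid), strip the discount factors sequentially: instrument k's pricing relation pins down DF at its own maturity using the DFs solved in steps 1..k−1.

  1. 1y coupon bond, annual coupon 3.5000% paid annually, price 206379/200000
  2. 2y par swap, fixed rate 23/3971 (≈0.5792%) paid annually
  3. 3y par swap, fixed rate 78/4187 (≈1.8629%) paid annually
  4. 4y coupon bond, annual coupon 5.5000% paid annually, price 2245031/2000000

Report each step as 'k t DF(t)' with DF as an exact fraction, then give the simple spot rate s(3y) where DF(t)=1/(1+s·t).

1 1 997/1000
2 2 1977/2000
3 3 4727/5000
4 4 1139/1250
s(3y) = (1/(4727/5000) − 1)/(3) = 91/4727 ≈ 1.9251%

step 1 [1y] bond c/1=7/200: DF=(206379/200000 − 7/200·(0))/(1+7/200) = 997/1000 ≈ 0.997000
step 2 [2y] swap r/1=23/3971: DF=(1 − 23/3971·(0.997000))/(1+23/3971) = 1977/2000 ≈ 0.988500
step 3 [3y] swap r/1=78/4187: DF=(1 − 78/4187·(0.997000+0.988500))/(1+78/4187) = 4727/5000 ≈ 0.945400
step 4 [4y] bond c/1=11/200: DF=(2245031/2000000 − 11/200·(0.997000+0.988500+0.945400))/(1+11/200) = 1139/1250 ≈ 0.911200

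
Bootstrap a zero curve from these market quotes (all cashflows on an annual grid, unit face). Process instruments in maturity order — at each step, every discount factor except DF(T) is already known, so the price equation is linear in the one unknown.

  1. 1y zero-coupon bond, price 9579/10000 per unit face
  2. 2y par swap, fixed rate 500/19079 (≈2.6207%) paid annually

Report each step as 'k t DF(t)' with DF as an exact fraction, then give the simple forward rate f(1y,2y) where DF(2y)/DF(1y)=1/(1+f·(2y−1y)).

1 1 9579/10000
2 2 19/20
f(1y,2y) = ((9579/10000)/(19/20) − 1)/(1) = 79/9500 ≈ 0.8316%

step 1 [1y] zero: DF = P = 9579/10000 ≈ 0.957900
step 2 [2y] swap r/1=500/19079: DF=(1 − 500/19079·(0.957900))/(1+500/19079) = 19/20 ≈ 0.950000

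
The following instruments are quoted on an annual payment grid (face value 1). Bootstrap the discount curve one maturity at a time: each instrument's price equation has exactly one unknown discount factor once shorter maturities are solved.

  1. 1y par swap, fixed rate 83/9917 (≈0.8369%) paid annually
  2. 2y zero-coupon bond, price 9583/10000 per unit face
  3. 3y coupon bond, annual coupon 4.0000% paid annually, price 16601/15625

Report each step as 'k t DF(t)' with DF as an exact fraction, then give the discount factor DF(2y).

step 1 [1y] swap r/1=83/9917: DF=(1 − 83/9917·(0))/(1+83/9917) = 9917/10000 ≈ 0.991700
step 2 [2y] zero: DF = P = 9583/10000 ≈ 0.958300
step 3 [3y] bond c/1=1/25: DF=(16601/15625 − 1/25·(0.991700+0.958300))/(1+1/25) = 4733/5000 ≈ 0.946600

1 1 9917/10000
2 2 9583/10000
3 3 4733/5000
DF(2y) = 9583/10000 ≈ 0.958300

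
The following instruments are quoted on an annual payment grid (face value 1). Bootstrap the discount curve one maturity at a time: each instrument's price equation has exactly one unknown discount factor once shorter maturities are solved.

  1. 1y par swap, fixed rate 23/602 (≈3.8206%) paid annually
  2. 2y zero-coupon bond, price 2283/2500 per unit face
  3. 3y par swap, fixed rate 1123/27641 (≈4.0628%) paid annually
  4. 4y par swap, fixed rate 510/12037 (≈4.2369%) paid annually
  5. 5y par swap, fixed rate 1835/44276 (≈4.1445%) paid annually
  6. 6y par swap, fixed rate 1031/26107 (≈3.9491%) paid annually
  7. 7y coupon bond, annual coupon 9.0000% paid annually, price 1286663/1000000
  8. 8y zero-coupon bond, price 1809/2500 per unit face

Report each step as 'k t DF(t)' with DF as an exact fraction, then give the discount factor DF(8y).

step 1 [1y] swap r/1=23/602: DF=(1 − 23/602·(0))/(1+23/602) = 602/625 ≈ 0.963200
step 2 [2y] zero: DF = P = 2283/2500 ≈ 0.913200
step 3 [3y] swap r/1=1123/27641: DF=(1 − 1123/27641·(0.963200+0.913200))/(1+1123/27641) = 8877/10000 ≈ 0.887700
step 4 [4y] swap r/1=510/12037: DF=(1 − 510/12037·(0.963200+0.913200+0.887700))/(1+510/12037) = 847/1000 ≈ 0.847000
step 5 [5y] swap r/1=1835/44276: DF=(1 − 1835/44276·(0.963200+0.913200+0.887700+0.847000))/(1+1835/44276) = 1633/2000 ≈ 0.816500
step 6 [6y] swap r/1=1031/26107: DF=(1 − 1031/26107·(0.963200+0.913200+0.887700+0.847000+0.816500))/(1+1031/26107) = 3969/5000 ≈ 0.793800
step 7 [7y] bond c/1=9/100: DF=(1286663/1000000 − 9/100·(0.963200+0.913200+0.887700+0.847000+0.816500+0.793800))/(1+9/100) = 7493/10000 ≈ 0.749300
step 8 [8y] zero: DF = P = 1809/2500 ≈ 0.723600

1 1 602/625
2 2 2283/2500
3 3 8877/10000
4 4 847/1000
5 5 1633/2000
6 6 3969/5000
7 7 7493/10000
8 8 1809/2500
DF(8y) = 1809/2500 ≈ 0.723600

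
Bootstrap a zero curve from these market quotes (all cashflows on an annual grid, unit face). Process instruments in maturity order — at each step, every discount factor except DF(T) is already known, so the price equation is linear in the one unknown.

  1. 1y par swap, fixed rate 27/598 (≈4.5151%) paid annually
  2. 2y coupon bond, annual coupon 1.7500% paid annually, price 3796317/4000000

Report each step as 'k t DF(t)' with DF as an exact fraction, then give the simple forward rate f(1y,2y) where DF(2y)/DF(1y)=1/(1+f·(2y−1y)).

1 1 598/625
2 2 9163/10000
f(1y,2y) = ((598/625)/(9163/10000) − 1)/(1) = 405/9163 ≈ 4.4199%

step 1 [1y] swap r/1=27/598: DF=(1 − 27/598·(0))/(1+27/598) = 598/625 ≈ 0.956800
step 2 [2y] bond c/1=7/400: DF=(3796317/4000000 − 7/400·(0.956800))/(1+7/400) = 9163/10000 ≈ 0.916300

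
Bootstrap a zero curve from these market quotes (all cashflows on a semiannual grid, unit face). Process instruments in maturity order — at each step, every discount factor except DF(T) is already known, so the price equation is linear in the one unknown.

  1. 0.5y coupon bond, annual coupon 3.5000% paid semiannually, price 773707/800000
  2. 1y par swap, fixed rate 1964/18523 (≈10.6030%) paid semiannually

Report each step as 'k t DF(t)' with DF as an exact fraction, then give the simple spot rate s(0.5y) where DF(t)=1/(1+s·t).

1 1/2 1901/2000
2 1 4509/5000
s(0.5y) = (1/(1901/2000) − 1)/(1/2) = 198/1901 ≈ 10.4156%

step 1 [0.5y] bond c/2=7/400: DF=(773707/800000 − 7/400·(0))/(1+7/400) = 1901/2000 ≈ 0.950500
step 2 [1y] swap r/2=982/18523: DF=(1 − 982/18523·(0.950500))/(1+982/18523) = 4509/5000 ≈ 0.901800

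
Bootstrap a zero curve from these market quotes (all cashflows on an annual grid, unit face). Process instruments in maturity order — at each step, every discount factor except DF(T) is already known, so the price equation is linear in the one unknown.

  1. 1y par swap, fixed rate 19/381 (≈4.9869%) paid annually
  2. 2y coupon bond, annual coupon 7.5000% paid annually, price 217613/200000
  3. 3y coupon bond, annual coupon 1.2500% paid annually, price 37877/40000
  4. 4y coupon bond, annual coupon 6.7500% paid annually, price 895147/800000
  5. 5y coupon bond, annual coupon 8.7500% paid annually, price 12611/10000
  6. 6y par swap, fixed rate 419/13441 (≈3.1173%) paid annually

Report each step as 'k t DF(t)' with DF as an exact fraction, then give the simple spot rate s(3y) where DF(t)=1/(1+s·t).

step 1 [1y] swap r/1=19/381: DF=(1 − 19/381·(0))/(1+19/381) = 381/400 ≈ 0.952500
step 2 [2y] bond c/1=3/40: DF=(217613/200000 − 3/40·(0.952500))/(1+3/40) = 9457/10000 ≈ 0.945700
step 3 [3y] bond c/1=1/80: DF=(37877/40000 − 1/80·(0.952500+0.945700))/(1+1/80) = 4559/5000 ≈ 0.911800
step 4 [4y] bond c/1=27/400: DF=(895147/800000 − 27/400·(0.952500+0.945700+0.911800))/(1+27/400) = 1741/2000 ≈ 0.870500
step 5 [5y] bond c/1=7/80: DF=(12611/10000 − 7/80·(0.952500+0.945700+0.911800+0.870500))/(1+7/80) = 1727/2000 ≈ 0.863500
step 6 [6y] swap r/1=419/13441: DF=(1 − 419/13441·(0.952500+0.945700+0.911800+0.870500+0.863500))/(1+419/13441) = 2081/2500 ≈ 0.832400

1 1 381/400
2 2 9457/10000
3 3 4559/5000
4 4 1741/2000
5 5 1727/2000
6 6 2081/2500
s(3y) = (1/(4559/5000) − 1)/(3) = 147/4559 ≈ 3.2244%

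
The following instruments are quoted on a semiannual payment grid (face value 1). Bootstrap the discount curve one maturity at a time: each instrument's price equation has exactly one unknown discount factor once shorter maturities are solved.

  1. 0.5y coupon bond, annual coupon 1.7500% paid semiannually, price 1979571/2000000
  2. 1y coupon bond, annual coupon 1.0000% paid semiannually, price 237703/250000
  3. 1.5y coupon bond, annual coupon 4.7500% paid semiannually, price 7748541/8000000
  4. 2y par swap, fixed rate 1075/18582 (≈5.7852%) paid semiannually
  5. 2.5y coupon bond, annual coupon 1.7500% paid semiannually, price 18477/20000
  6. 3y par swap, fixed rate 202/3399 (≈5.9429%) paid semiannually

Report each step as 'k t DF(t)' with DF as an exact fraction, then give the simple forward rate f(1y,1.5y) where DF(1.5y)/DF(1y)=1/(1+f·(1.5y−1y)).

1 1/2 2453/2500
2 1 2353/2500
3 3/2 1803/2000
4 2 357/400
5 5/2 2209/2500
6 3 524/625
f(1y,1.5y) = ((2353/2500)/(1803/2000) − 1)/(1/2) = 794/9015 ≈ 8.8075%

step 1 [0.5y] bond c/2=7/800: DF=(1979571/2000000 − 7/800·(0))/(1+7/800) = 2453/2500 ≈ 0.981200
step 2 [1y] bond c/2=1/200: DF=(237703/250000 − 1/200·(0.981200))/(1+1/200) = 2353/2500 ≈ 0.941200
step 3 [1.5y] bond c/2=19/800: DF=(7748541/8000000 − 19/800·(0.981200+0.941200))/(1+19/800) = 1803/2000 ≈ 0.901500
step 4 [2y] swap r/2=1075/37164: DF=(1 − 1075/37164·(0.981200+0.941200+0.901500))/(1+1075/37164) = 357/400 ≈ 0.892500
step 5 [2.5y] bond c/2=7/800: DF=(18477/20000 − 7/800·(0.981200+0.941200+0.901500+0.892500))/(1+7/800) = 2209/2500 ≈ 0.883600
step 6 [3y] swap r/2=101/3399: DF=(1 − 101/3399·(0.981200+0.941200+0.901500+0.892500+0.883600))/(1+101/3399) = 524/625 ≈ 0.838400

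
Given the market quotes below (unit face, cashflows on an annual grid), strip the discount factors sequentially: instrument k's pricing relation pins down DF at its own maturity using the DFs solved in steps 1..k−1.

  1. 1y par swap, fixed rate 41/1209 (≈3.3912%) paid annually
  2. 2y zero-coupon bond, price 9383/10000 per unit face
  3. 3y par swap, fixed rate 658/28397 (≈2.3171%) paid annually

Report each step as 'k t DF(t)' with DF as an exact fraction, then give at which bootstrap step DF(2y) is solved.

step 1 [1y] swap r/1=41/1209: DF=(1 − 41/1209·(0))/(1+41/1209) = 1209/1250 ≈ 0.967200
step 2 [2y] zero: DF = P = 9383/10000 ≈ 0.938300
step 3 [3y] swap r/1=658/28397: DF=(1 − 658/28397·(0.967200+0.938300))/(1+658/28397) = 4671/5000 ≈ 0.934200

1 1 1209/1250
2 2 9383/10000
3 3 4671/5000
DF(2y) is solved at step 2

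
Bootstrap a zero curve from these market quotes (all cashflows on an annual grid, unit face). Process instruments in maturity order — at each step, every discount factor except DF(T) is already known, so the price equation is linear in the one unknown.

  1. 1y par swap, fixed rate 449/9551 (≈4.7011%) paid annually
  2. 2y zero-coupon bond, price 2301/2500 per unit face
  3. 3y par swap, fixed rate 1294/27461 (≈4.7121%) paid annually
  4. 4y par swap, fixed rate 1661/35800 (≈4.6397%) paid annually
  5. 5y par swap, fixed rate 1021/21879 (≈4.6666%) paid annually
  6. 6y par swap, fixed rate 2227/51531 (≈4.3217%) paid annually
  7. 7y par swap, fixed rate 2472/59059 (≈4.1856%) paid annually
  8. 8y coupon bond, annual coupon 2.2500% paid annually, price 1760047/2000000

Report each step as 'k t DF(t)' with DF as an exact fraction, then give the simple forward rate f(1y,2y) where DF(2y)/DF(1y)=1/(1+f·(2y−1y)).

1 1 9551/10000
2 2 2301/2500
3 3 4353/5000
4 4 8339/10000
5 5 3979/5000
6 6 7773/10000
7 7 941/1250
8 8 7307/10000
f(1y,2y) = ((9551/10000)/(2301/2500) − 1)/(1) = 347/9204 ≈ 3.7701%

step 1 [1y] swap r/1=449/9551: DF=(1 − 449/9551·(0))/(1+449/9551) = 9551/10000 ≈ 0.955100
step 2 [2y] zero: DF = P = 2301/2500 ≈ 0.920400
step 3 [3y] swap r/1=1294/27461: DF=(1 − 1294/27461·(0.955100+0.920400))/(1+1294/27461) = 4353/5000 ≈ 0.870600
step 4 [4y] swap r/1=1661/35800: DF=(1 − 1661/35800·(0.955100+0.920400+0.870600))/(1+1661/35800) = 8339/10000 ≈ 0.833900
step 5 [5y] swap r/1=1021/21879: DF=(1 − 1021/21879·(0.955100+0.920400+0.870600+0.833900))/(1+1021/21879) = 3979/5000 ≈ 0.795800
step 6 [6y] swap r/1=2227/51531: DF=(1 − 2227/51531·(0.955100+0.920400+0.870600+0.833900+0.795800))/(1+2227/51531) = 7773/10000 ≈ 0.777300
step 7 [7y] swap r/1=2472/59059: DF=(1 − 2472/59059·(0.955100+0.920400+0.870600+0.833900+0.795800+0.777300))/(1+2472/59059) = 941/1250 ≈ 0.752800
step 8 [8y] bond c/1=9/400: DF=(1760047/2000000 − 9/400·(0.955100+0.920400+0.870600+0.833900+0.795800+0.777300+0.752800))/(1+9/400) = 7307/10000 ≈ 0.730700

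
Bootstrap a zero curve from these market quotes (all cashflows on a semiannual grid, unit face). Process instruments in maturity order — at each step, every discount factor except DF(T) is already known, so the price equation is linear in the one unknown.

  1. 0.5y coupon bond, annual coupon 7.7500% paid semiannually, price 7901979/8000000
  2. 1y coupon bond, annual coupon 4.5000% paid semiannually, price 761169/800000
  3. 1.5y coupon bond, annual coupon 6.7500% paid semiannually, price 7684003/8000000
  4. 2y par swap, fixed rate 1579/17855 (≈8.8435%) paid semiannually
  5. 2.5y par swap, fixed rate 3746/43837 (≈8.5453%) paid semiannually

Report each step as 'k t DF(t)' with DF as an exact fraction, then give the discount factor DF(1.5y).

1 1/2 9509/10000
2 1 1137/1250
3 3/2 2171/2500
4 2 8421/10000
5 5/2 8127/10000
DF(1.5y) = 2171/2500 ≈ 0.868400

step 1 [0.5y] bond c/2=31/800: DF=(7901979/8000000 − 31/800·(0))/(1+31/800) = 9509/10000 ≈ 0.950900
step 2 [1y] bond c/2=9/400: DF=(761169/800000 − 9/400·(0.950900))/(1+9/400) = 1137/1250 ≈ 0.909600
step 3 [1.5y] bond c/2=27/800: DF=(7684003/8000000 − 27/800·(0.950900+0.909600))/(1+27/800) = 2171/2500 ≈ 0.868400
step 4 [2y] swap r/2=1579/35710: DF=(1 − 1579/35710·(0.950900+0.909600+0.868400))/(1+1579/35710) = 8421/10000 ≈ 0.842100
step 5 [2.5y] swap r/2=1873/43837: DF=(1 − 1873/43837·(0.950900+0.909600+0.868400+0.842100))/(1+1873/43837) = 8127/10000 ≈ 0.812700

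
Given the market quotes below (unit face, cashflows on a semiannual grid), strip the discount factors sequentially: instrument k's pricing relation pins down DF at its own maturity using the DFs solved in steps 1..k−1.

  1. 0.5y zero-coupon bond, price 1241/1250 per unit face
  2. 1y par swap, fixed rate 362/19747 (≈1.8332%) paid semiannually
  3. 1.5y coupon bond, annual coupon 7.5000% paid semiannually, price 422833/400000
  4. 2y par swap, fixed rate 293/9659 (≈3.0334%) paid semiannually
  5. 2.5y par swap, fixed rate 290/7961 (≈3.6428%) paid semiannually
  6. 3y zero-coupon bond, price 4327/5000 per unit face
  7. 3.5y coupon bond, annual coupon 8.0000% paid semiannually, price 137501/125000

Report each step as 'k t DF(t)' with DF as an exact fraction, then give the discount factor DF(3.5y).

1 1/2 1241/1250
2 1 9819/10000
3 3/2 379/400
4 2 4707/5000
5 5/2 913/1000
6 3 4327/5000
7 7/2 8407/10000
DF(3.5y) = 8407/10000 ≈ 0.840700

step 1 [0.5y] zero: DF = P = 1241/1250 ≈ 0.992800
step 2 [1y] swap r/2=181/19747: DF=(1 − 181/19747·(0.992800))/(1+181/19747) = 9819/10000 ≈ 0.981900
step 3 [1.5y] bond c/2=3/80: DF=(422833/400000 − 3/80·(0.992800+0.981900))/(1+3/80) = 379/400 ≈ 0.947500
step 4 [2y] swap r/2=293/19318: DF=(1 − 293/19318·(0.992800+0.981900+0.947500))/(1+293/19318) = 4707/5000 ≈ 0.941400
step 5 [2.5y] swap r/2=145/7961: DF=(1 − 145/7961·(0.992800+0.981900+0.947500+0.941400))/(1+145/7961) = 913/1000 ≈ 0.913000
step 6 [3y] zero: DF = P = 4327/5000 ≈ 0.865400
step 7 [3.5y] bond c/2=1/25: DF=(137501/125000 − 1/25·(0.992800+0.981900+0.947500+0.941400+0.913000+0.865400))/(1+1/25) = 8407/10000 ≈ 0.840700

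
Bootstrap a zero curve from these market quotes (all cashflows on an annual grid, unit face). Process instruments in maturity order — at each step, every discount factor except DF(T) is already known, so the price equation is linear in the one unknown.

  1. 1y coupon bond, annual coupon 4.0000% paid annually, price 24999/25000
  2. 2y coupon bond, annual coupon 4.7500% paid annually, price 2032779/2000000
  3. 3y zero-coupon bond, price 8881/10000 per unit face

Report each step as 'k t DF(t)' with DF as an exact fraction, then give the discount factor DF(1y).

step 1 [1y] bond c/1=1/25: DF=(24999/25000 − 1/25·(0))/(1+1/25) = 1923/2000 ≈ 0.961500
step 2 [2y] bond c/1=19/400: DF=(2032779/2000000 − 19/400·(0.961500))/(1+19/400) = 9267/10000 ≈ 0.926700
step 3 [3y] zero: DF = P = 8881/10000 ≈ 0.888100

1 1 1923/2000
2 2 9267/10000
3 3 8881/10000
DF(1y) = 1923/2000 ≈ 0.961500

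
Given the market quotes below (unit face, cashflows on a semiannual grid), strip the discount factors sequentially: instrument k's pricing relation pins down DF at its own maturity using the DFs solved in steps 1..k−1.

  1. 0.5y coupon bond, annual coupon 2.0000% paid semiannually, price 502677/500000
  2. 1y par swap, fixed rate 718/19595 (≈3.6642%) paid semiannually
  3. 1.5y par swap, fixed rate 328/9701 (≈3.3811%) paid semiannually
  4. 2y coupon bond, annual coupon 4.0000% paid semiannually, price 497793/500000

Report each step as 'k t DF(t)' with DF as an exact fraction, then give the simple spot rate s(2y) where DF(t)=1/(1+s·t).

step 1 [0.5y] bond c/2=1/100: DF=(502677/500000 − 1/100·(0))/(1+1/100) = 4977/5000 ≈ 0.995400
step 2 [1y] swap r/2=359/19595: DF=(1 − 359/19595·(0.995400))/(1+359/19595) = 9641/10000 ≈ 0.964100
step 3 [1.5y] swap r/2=164/9701: DF=(1 − 164/9701·(0.995400+0.964100))/(1+164/9701) = 2377/2500 ≈ 0.950800
step 4 [2y] bond c/2=1/50: DF=(497793/500000 − 1/50·(0.995400+0.964100+0.950800))/(1+1/50) = 919/1000 ≈ 0.919000

1 1/2 4977/5000
2 1 9641/10000
3 3/2 2377/2500
4 2 919/1000
s(2y) = (1/(919/1000) − 1)/(2) = 81/1838 ≈ 4.4070%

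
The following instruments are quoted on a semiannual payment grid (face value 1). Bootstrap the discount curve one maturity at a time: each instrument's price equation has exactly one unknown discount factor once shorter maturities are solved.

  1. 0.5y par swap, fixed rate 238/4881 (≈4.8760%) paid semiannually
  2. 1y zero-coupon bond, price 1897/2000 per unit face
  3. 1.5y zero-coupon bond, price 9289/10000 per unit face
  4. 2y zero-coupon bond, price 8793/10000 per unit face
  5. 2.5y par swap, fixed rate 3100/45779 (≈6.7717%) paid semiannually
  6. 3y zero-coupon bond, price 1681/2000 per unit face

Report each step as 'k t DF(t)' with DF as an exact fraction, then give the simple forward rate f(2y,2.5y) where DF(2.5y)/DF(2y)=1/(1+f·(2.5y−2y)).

1 1/2 4881/5000
2 1 1897/2000
3 3/2 9289/10000
4 2 8793/10000
5 5/2 169/200
6 3 1681/2000
f(2y,2.5y) = ((8793/10000)/(169/200) − 1)/(1/2) = 343/4225 ≈ 8.1183%

step 1 [0.5y] swap r/2=119/4881: DF=(1 − 119/4881·(0))/(1+119/4881) = 4881/5000 ≈ 0.976200
step 2 [1y] zero: DF = P = 1897/2000 ≈ 0.948500
step 3 [1.5y] zero: DF = P = 9289/10000 ≈ 0.928900
step 4 [2y] zero: DF = P = 8793/10000 ≈ 0.879300
step 5 [2.5y] swap r/2=1550/45779: DF=(1 − 1550/45779·(0.976200+0.948500+0.928900+0.879300))/(1+1550/45779) = 169/200 ≈ 0.845000
step 6 [3y] zero: DF = P = 1681/2000 ≈ 0.840500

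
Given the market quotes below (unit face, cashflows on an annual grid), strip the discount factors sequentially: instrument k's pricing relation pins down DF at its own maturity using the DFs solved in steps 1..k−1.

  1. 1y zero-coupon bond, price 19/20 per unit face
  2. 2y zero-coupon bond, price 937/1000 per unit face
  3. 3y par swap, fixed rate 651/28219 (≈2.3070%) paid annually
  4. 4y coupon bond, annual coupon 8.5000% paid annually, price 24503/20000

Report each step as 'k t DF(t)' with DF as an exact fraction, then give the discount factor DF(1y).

1 1 19/20
2 2 937/1000
3 3 9349/10000
4 4 9081/10000
DF(1y) = 19/20 ≈ 0.950000

step 1 [1y] zero: DF = P = 19/20 ≈ 0.950000
step 2 [2y] zero: DF = P = 937/1000 ≈ 0.937000
step 3 [3y] swap r/1=651/28219: DF=(1 − 651/28219·(0.950000+0.937000))/(1+651/28219) = 9349/10000 ≈ 0.934900
step 4 [4y] bond c/1=17/200: DF=(24503/20000 − 17/200·(0.950000+0.937000+0.934900))/(1+17/200) = 9081/10000 ≈ 0.908100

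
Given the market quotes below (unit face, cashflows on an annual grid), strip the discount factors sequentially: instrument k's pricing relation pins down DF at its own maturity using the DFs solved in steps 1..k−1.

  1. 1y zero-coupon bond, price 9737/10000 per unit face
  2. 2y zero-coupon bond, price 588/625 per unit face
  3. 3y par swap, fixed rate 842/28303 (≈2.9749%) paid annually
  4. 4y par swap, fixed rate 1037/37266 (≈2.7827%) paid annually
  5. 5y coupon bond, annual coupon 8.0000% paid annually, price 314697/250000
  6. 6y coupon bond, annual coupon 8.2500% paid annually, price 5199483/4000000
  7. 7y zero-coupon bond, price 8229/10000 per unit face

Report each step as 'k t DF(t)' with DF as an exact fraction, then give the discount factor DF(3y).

step 1 [1y] zero: DF = P = 9737/10000 ≈ 0.973700
step 2 [2y] zero: DF = P = 588/625 ≈ 0.940800
step 3 [3y] swap r/1=842/28303: DF=(1 − 842/28303·(0.973700+0.940800))/(1+842/28303) = 4579/5000 ≈ 0.915800
step 4 [4y] swap r/1=1037/37266: DF=(1 − 1037/37266·(0.973700+0.940800+0.915800))/(1+1037/37266) = 8963/10000 ≈ 0.896300
step 5 [5y] bond c/1=2/25: DF=(314697/250000 − 2/25·(0.973700+0.940800+0.915800+0.896300))/(1+2/25) = 1779/2000 ≈ 0.889500
step 6 [6y] bond c/1=33/400: DF=(5199483/4000000 − 33/400·(0.973700+0.940800+0.915800+0.896300+0.889500))/(1+33/400) = 849/1000 ≈ 0.849000
step 7 [7y] zero: DF = P = 8229/10000 ≈ 0.822900

1 1 9737/10000
2 2 588/625
3 3 4579/5000
4 4 8963/10000
5 5 1779/2000
6 6 849/1000
7 7 8229/10000
DF(3y) = 4579/5000 ≈ 0.915800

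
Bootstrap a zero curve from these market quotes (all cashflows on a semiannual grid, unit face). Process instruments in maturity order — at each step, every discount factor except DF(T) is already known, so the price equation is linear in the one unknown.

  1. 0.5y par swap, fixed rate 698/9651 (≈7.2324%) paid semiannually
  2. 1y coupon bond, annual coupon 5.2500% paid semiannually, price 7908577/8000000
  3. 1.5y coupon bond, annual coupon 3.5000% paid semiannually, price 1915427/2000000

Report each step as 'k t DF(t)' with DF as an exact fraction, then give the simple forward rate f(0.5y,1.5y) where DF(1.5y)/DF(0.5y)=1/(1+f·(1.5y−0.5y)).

step 1 [0.5y] swap r/2=349/9651: DF=(1 − 349/9651·(0))/(1+349/9651) = 9651/10000 ≈ 0.965100
step 2 [1y] bond c/2=21/800: DF=(7908577/8000000 − 21/800·(0.965100))/(1+21/800) = 4693/5000 ≈ 0.938600
step 3 [1.5y] bond c/2=7/400: DF=(1915427/2000000 − 7/400·(0.965100+0.938600))/(1+7/400) = 1817/2000 ≈ 0.908500

1 1/2 9651/10000
2 1 4693/5000
3 3/2 1817/2000
f(0.5y,1.5y) = ((9651/10000)/(1817/2000) − 1)/(1) = 566/9085 ≈ 6.2300%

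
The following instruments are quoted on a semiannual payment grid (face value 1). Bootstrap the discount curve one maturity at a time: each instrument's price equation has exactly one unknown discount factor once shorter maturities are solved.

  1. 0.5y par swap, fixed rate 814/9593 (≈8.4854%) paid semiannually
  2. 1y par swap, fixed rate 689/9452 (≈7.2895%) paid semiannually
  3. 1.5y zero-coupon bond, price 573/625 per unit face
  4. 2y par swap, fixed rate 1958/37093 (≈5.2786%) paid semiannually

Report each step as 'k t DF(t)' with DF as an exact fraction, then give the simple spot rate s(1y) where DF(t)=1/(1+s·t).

1 1/2 9593/10000
2 1 9311/10000
3 3/2 573/625
4 2 9021/10000
s(1y) = (1/(9311/10000) − 1)/(1) = 689/9311 ≈ 7.3998%

step 1 [0.5y] swap r/2=407/9593: DF=(1 − 407/9593·(0))/(1+407/9593) = 9593/10000 ≈ 0.959300
step 2 [1y] swap r/2=689/18904: DF=(1 − 689/18904·(0.959300))/(1+689/18904) = 9311/10000 ≈ 0.931100
step 3 [1.5y] zero: DF = P = 573/625 ≈ 0.916800
step 4 [2y] swap r/2=979/37093: DF=(1 − 979/37093·(0.959300+0.931100+0.916800))/(1+979/37093) = 9021/10000 ≈ 0.902100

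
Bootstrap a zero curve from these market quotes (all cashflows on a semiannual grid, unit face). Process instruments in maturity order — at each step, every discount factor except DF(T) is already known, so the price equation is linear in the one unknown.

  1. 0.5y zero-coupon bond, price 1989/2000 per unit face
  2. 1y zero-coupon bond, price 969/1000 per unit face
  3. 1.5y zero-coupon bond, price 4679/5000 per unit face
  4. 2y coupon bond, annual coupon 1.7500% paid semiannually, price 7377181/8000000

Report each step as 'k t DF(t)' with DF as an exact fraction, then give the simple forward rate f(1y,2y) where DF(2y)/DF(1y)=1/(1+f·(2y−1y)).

step 1 [0.5y] zero: DF = P = 1989/2000 ≈ 0.994500
step 2 [1y] zero: DF = P = 969/1000 ≈ 0.969000
step 3 [1.5y] zero: DF = P = 4679/5000 ≈ 0.935800
step 4 [2y] bond c/2=7/800: DF=(7377181/8000000 − 7/800·(0.994500+0.969000+0.935800))/(1+7/800) = 889/1000 ≈ 0.889000

1 1/2 1989/2000
2 1 969/1000
3 3/2 4679/5000
4 2 889/1000
f(1y,2y) = ((969/1000)/(889/1000) − 1)/(1) = 80/889 ≈ 8.9989%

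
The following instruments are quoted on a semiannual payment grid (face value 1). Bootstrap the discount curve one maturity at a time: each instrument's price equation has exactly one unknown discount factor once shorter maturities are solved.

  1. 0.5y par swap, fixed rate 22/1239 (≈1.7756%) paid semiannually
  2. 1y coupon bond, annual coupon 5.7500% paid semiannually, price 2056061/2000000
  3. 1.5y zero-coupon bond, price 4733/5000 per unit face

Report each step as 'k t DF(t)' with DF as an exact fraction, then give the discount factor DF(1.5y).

1 1/2 1239/1250
2 1 2429/2500
3 3/2 4733/5000
DF(1.5y) = 4733/5000 ≈ 0.946600

step 1 [0.5y] swap r/2=11/1239: DF=(1 − 11/1239·(0))/(1+11/1239) = 1239/1250 ≈ 0.991200
step 2 [1y] bond c/2=23/800: DF=(2056061/2000000 − 23/800·(0.991200))/(1+23/800) = 2429/2500 ≈ 0.971600
step 3 [1.5y] zero: DF = P = 4733/5000 ≈ 0.946600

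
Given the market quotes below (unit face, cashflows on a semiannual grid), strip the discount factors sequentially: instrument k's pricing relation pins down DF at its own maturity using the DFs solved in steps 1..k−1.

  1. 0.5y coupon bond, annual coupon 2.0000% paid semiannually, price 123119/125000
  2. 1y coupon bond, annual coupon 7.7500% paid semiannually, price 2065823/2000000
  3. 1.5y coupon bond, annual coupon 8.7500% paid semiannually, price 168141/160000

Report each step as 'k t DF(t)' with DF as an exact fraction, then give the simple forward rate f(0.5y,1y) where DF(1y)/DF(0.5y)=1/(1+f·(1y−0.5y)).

step 1 [0.5y] bond c/2=1/100: DF=(123119/125000 − 1/100·(0))/(1+1/100) = 1219/1250 ≈ 0.975200
step 2 [1y] bond c/2=31/800: DF=(2065823/2000000 − 31/800·(0.975200))/(1+31/800) = 479/500 ≈ 0.958000
step 3 [1.5y] bond c/2=7/160: DF=(168141/160000 − 7/160·(0.975200+0.958000))/(1+7/160) = 4629/5000 ≈ 0.925800

1 1/2 1219/1250
2 1 479/500
3 3/2 4629/5000
f(0.5y,1y) = ((1219/1250)/(479/500) − 1)/(1/2) = 86/2395 ≈ 3.5908%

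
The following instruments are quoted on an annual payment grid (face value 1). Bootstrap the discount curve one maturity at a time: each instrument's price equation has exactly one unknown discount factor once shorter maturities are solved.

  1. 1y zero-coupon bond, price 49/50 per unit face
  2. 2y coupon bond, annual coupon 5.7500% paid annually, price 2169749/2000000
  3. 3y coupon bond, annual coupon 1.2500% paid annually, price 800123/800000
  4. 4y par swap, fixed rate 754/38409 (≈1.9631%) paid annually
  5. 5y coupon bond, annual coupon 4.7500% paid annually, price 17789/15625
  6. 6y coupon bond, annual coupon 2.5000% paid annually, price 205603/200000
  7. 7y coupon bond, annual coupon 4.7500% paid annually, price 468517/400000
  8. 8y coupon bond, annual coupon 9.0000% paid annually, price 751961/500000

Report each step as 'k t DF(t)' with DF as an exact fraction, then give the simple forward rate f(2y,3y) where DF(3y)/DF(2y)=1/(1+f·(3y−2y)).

step 1 [1y] zero: DF = P = 49/50 ≈ 0.980000
step 2 [2y] bond c/1=23/400: DF=(2169749/2000000 − 23/400·(0.980000))/(1+23/400) = 4863/5000 ≈ 0.972600
step 3 [3y] bond c/1=1/80: DF=(800123/800000 − 1/80·(0.980000+0.972600))/(1+1/80) = 9637/10000 ≈ 0.963700
step 4 [4y] swap r/1=754/38409: DF=(1 − 754/38409·(0.980000+0.972600+0.963700))/(1+754/38409) = 4623/5000 ≈ 0.924600
step 5 [5y] bond c/1=19/400: DF=(17789/15625 − 19/400·(0.980000+0.972600+0.963700+0.924600))/(1+19/400) = 9127/10000 ≈ 0.912700
step 6 [6y] bond c/1=1/40: DF=(205603/200000 − 1/40·(0.980000+0.972600+0.963700+0.924600+0.912700))/(1+1/40) = 887/1000 ≈ 0.887000
step 7 [7y] bond c/1=19/400: DF=(468517/400000 − 19/400·(0.980000+0.972600+0.963700+0.924600+0.912700+0.887000))/(1+19/400) = 539/625 ≈ 0.862400
step 8 [8y] bond c/1=9/100: DF=(751961/500000 − 9/100·(0.980000+0.972600+0.963700+0.924600+0.912700+0.887000+0.862400))/(1+9/100) = 2107/2500 ≈ 0.842800

1 1 49/50
2 2 4863/5000
3 3 9637/10000
4 4 4623/5000
5 5 9127/10000
6 6 887/1000
7 7 539/625
8 8 2107/2500
f(2y,3y) = ((4863/5000)/(9637/10000) − 1)/(1) = 89/9637 ≈ 0.9235%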